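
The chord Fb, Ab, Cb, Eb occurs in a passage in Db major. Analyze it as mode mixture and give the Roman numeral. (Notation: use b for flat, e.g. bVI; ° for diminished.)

The root Fb is the lowered 3rd scale degree — diatonically Db major has F there. Diatonically Db major has Fm (iii) on that degree; Fb–Ab–Cb–Eb is instead the major-seventh chord native to Db minor, so it takes the label bIIImaj7.

bIIImaj7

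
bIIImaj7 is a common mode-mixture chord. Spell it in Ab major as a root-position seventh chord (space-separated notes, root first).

The root of bIIImaj7 is the lowered 3rd degree: C becomes Cb. Building the major-seventh chord from the parallel minor on Cb: Cb–Eb–Gb–Bb.

Cb Eb Gb Bb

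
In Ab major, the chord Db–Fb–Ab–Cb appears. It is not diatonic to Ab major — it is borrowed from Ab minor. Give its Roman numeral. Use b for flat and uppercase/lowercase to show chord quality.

The root Db is the diatonic 4th degree of Ab major; the borrowing shows in the chord quality. Diatonically Ab major has Db (IV) on that degree; Db–Fb–Ab–Cb is instead the minor-seventh chord native to Ab minor, so it takes the label iv7.

iv7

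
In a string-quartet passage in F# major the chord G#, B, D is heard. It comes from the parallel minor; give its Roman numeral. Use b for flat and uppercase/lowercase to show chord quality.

The root G# is the diatonic 2nd degree of F# major; the borrowing shows in the chord quality. Diatonically F# major has G#m (ii) on that degree; G#–B–D is instead the diminished chord native to F# minor, so it takes the label ii°.

ii°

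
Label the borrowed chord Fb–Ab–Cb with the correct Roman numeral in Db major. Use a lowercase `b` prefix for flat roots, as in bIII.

The root Fb is the lowered 3rd scale degree — diatonically Db major has F there. The diatonic chord on degree 3 would be Fm (iii), but Fb–Ab–Cb is the major chord from Db minor. As a borrowed chord it is labeled bIII.

bIII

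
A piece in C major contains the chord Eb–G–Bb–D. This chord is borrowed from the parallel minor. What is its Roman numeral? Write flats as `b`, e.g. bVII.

bIIImaj7

The root Eb is the lowered 3rd scale degree — diatonically C major has E there. Eb–G–Bb–D is a major-seventh chord — the form found in C minor, not the diatonic iii (Em). Borrowed into C major it is written bIIImaj7.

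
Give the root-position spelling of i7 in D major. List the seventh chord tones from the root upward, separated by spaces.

i7 is built on scale degree 1, which is D in both D major and its parallel. Stacking thirds in D minor on D gives D–F–A–C.

D F A C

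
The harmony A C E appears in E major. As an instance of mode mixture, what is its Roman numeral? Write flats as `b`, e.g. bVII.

The root A is the diatonic 4th degree of E major; the borrowing shows in the chord quality. A–C–E is a minor chord — the form found in E minor, not the diatonic IV (A). Borrowed into E major it is written iv.

iv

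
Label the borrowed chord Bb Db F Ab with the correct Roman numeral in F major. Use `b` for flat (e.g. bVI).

iv7

Bb is scale degree 4 in F major. Bb–Db–F–Ab is a minor-seventh chord — the form found in F minor, not the diatonic IV (Bb). Borrowed into F major it is written iv7.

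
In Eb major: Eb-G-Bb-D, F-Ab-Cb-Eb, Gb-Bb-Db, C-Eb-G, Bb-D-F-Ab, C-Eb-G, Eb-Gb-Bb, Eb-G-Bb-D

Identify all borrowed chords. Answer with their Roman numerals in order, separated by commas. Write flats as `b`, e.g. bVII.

The diatonic triads in Eb major are Eb, Fm, Gm, Ab, Bb, Cm, Ddim. Eb–G–Bb–D = Ebmaj7, C–Eb–G = Cm and Bb–D–F–Ab = Bb7 all belong to that set. F–Ab–Cb–Eb doesn't fit — on degree 2 Eb major would have Fm (ii). Fm7b5 is the degree-2 chord of Eb minor, so it is the borrowed iiø7. Gb–Bb–Db doesn't fit — on degree 3 Eb major would have Gm (iii). Gb is the degree-3 chord of Eb minor, so it is the borrowed bIII. But Eb–Gb–Bb is foreign: the diatonic I on degree 1 is Eb, whereas Ebm comes from Eb minor. It is labeled i.

iiø7, bIII, i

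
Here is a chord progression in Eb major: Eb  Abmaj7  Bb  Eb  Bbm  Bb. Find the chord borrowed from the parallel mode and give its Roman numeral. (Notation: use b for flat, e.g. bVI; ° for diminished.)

v

Eb major has the diatonic set Eb, Fm, Gm, Ab, Bb, Cm, Ddim. Eb, Abmaj7 and Bb all belong to that set. Bbm (Bb–Db–F) is not: scale degree 5 in Eb major carries Bb (V). In Eb minor the chord on that degree is Bbm, so here it functions as v, borrowed from the parallel minor.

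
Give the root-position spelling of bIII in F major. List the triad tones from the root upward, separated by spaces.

The root of bIII is the lowered 3rd degree: A becomes Ab. Building the major chord from the parallel minor on Ab: Ab–C–Eb.

Ab C Eb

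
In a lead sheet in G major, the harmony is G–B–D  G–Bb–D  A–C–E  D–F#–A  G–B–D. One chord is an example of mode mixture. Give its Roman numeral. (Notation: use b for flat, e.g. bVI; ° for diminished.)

The diatonic triads in G major are G, Am, Bm, C, D, Em, F#dim. G–B–D = G, A–C–E = Am and D–F#–A = D all belong to that set. But G–Bb–D is foreign: the diatonic I on degree 1 is G, whereas Gm comes from G minor. It is labeled i.

i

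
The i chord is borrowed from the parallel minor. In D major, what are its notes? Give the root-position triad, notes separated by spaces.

The root, D, is scale degree 1 — the same note in D major and D minor; only the chord quality changes. In D minor the chord on D is D–F–A.

D F A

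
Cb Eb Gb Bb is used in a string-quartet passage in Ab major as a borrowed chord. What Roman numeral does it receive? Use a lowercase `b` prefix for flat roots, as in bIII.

bIIImaj7

In Ab major scale degree 3 is C; Cb is its lowered form, from Ab minor. Cb–Eb–Gb–Bb is a major-seventh chord — the form found in Ab minor, not the diatonic iii (Cm). Borrowed into Ab major it is written bIIImaj7.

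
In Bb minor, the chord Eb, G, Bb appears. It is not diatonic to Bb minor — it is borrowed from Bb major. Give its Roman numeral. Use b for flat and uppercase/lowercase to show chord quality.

The root Eb is the diatonic 4th degree of Bb minor; the borrowing shows in the chord quality. Eb–G–Bb is a major chord — the form found in Bb major, not the diatonic iv (Ebm). Borrowed into Bb minor it is written IV.

IV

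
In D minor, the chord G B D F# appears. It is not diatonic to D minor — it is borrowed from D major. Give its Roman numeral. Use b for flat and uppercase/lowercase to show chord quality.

IVmaj7

G is scale degree 4 in D minor. The diatonic chord on degree 4 would be Gm (iv), but G–B–D–F# is the major-seventh chord from D major. As a borrowed chord it is labeled IVmaj7.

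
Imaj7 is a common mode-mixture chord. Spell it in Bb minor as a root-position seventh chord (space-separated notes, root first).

Bb D F A

The root, Bb, is scale degree 1 — the same note in Bb minor and Bb major; only the chord quality changes. Building the major-seventh chord from the parallel major on Bb: Bb–D–F–A.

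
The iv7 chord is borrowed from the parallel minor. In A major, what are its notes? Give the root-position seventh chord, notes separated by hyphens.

D-F-A-C

The root, D, is scale degree 4 — the same note in A major and A minor; only the chord quality changes. Building the minor-seventh chord from the parallel minor on D: D–F–A–C.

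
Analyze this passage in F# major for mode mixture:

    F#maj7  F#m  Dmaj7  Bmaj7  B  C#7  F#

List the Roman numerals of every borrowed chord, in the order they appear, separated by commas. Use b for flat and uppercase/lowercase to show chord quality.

In F# major the diatonic chords are F#, G#m, A#m, B, C#, D#m, E#dim. F#maj7, Bmaj7, B, C#7 and F# all belong to that set. But F#m (F#–A–C#) is foreign: the diatonic I on degree 1 is F#, whereas F#m comes from F# minor. It is labeled i. Dmaj7 (D–F#–A–C#) doesn't fit — on degree 6 F# major would have D#m (vi). Dmaj7 is the degree-6 chord of F# minor, so it is the borrowed bVImaj7.

i, bVImaj7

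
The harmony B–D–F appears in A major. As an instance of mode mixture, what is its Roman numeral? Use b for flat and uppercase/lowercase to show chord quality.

B is scale degree 2 in A major. Diatonically A major has Bm (ii) on that degree; B–D–F is instead the diminished chord native to A minor, so it takes the label ii°.

ii°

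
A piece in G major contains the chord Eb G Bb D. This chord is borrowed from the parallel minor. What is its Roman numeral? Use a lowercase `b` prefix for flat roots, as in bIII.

The root Eb is the lowered 6th scale degree — diatonically G major has E there. Eb–G–Bb–D is a major-seventh chord — the form found in G minor, not the diatonic vi (Em). Borrowed into G major it is written bVImaj7.

bVImaj7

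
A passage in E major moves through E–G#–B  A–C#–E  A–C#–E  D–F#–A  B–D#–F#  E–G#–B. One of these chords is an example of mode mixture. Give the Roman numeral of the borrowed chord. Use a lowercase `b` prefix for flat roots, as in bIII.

bVII

The diatonic triads in E major are E, F#m, G#m, A, B, C#m, D#dim. Of the given chords, E–G#–B = E, A–C#–E = A and B–D#–F# = B are diatonic. D–F#–A is not: scale degree 7 in E major carries D#dim (vii°). In E minor the chord on that degree is D, so here it functions as bVII, borrowed from the parallel minor.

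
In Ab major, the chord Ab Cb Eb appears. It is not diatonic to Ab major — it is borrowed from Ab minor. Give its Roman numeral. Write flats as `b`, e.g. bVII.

i

Ab is scale degree 1 in Ab major. Diatonically Ab major has Ab (I) on that degree; Ab–Cb–Eb is instead the minor chord native to Ab minor, so it takes the label i.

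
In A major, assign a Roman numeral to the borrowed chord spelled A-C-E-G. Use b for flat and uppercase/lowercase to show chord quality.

A is scale degree 1 in A major. The diatonic chord on degree 1 would be A (I), but A–C–E–G is the minor-seventh chord from A minor. As a borrowed chord it is labeled i7.

i7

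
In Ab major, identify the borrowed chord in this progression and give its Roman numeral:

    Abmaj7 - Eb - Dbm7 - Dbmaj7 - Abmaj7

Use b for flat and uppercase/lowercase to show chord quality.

Ab major has the diatonic set Ab, Bbm, Cm, Db, Eb, Fm, Gdim. Abmaj7, Eb and Dbmaj7 are all diatonic. Dbm7 (Db–Fb–Ab–Cb) is not: scale degree 4 in Ab major carries Db (IV). In Ab minor the chord on that degree is Dbm7, so here it functions as iv7, borrowed from the parallel minor.

iv7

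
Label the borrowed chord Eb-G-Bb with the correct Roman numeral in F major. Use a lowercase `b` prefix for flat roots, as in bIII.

bVII

The root Eb is the lowered 7th scale degree — diatonically F major has E there. Eb–G–Bb is a major chord — the form found in F minor, not the diatonic vii° (Edim). Borrowed into F major it is written bVII.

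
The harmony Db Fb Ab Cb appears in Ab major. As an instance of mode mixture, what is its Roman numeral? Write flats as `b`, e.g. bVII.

iv7

The root Db is the diatonic 4th degree of Ab major; the borrowing shows in the chord quality. Diatonically Ab major has Db (IV) on that degree; Db–Fb–Ab–Cb is instead the minor-seventh chord native to Ab minor, so it takes the label iv7.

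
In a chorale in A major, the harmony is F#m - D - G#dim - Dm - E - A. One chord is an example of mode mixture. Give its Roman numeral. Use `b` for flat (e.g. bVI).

iv

A major has the diatonic set A, Bm, C#m, D, E, F#m, G#dim. F#m, D, G#dim, E and A all belong to that set. But Dm (D–F–A) is foreign: the diatonic IV on degree 4 is D, whereas Dm comes from A minor. It is labeled iv.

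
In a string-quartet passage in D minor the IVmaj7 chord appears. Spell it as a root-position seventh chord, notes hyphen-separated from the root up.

IVmaj7 is built on scale degree 4, which is G in both D minor and its parallel. In D major the chord on G is G–B–D–F#.

G-B-D-F#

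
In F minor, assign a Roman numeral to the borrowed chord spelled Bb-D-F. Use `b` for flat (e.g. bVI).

The root Bb is the diatonic 4th degree of F minor; the borrowing shows in the chord quality. The diatonic chord on degree 4 would be Bbm (iv), but Bb–D–F is the major chord from F major. As a borrowed chord it is labeled IV.

IV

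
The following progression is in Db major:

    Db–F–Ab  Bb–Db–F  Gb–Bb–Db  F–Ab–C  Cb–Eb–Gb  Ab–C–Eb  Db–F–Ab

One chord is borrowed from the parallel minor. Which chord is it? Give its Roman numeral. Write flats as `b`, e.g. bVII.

Db major has the diatonic set Db, Ebm, Fm, Gb, Ab, Bbm, Cdim. Of the given chords, Db–F–Ab = Db, Bb–Db–F = Bbm, Gb–Bb–Db = Gb, F–Ab–C = Fm and Ab–C–Eb = Ab are diatonic. Cb–Eb–Gb is not: scale degree 7 in Db major carries Cdim (vii°). In Db minor the chord on that degree is Cb, so here it functions as bVII, borrowed from the parallel minor.

bVII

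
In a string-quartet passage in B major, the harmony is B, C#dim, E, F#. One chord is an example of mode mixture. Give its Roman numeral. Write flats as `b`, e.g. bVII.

B major has the diatonic set B, C#m, D#m, E, F#, G#m, A#dim. B, E and F# all belong to that set. C#dim (C#–E–G) is not: scale degree 2 in B major carries C#m (ii). In B minor the chord on that degree is C#dim, so here it functions as ii°, borrowed from the parallel minor.

ii°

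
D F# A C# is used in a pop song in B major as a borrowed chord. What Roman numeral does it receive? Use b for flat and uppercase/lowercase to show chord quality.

The root D is the lowered 3rd scale degree — diatonically B major has D# there. The diatonic chord on degree 3 would be D#m (iii), but D–F#–A–C# is the major-seventh chord from B minor. As a borrowed chord it is labeled bIIImaj7.

bIIImaj7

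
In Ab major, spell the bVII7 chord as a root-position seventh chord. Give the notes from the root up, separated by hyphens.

Scale degree 7 in Ab major is G. bVII7 uses the lowered form, Gb, taken from Ab minor. Building the dominant-seventh chord from the parallel minor on Gb: Gb–Bb–Db–Fb.

Gb-Bb-Db-Fb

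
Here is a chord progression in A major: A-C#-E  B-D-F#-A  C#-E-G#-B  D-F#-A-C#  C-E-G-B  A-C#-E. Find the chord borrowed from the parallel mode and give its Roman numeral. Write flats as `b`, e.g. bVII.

In A major the diatonic chords are A, Bm, C#m, D, E, F#m, G#dim. Of the given chords, A–C#–E = A, B–D–F#–A = Bm7, C#–E–G#–B = C#m7 and D–F#–A–C# = Dmaj7 are diatonic. C–E–G–B is not: scale degree 3 in A major carries C#m (iii). In A minor the chord on that degree is Cmaj7, so here it functions as bIIImaj7, borrowed from the parallel minor.

bIIImaj7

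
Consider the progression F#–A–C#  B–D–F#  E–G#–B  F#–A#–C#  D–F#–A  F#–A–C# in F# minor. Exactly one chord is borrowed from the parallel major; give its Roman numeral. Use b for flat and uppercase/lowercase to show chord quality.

F# minor has the diatonic set F#m, G#dim, A, Bm, C#, D, E (with V from harmonic minor). Of the given chords, F#–A–C# = F#m, B–D–F# = Bm, E–G#–B = E and D–F#–A = D are diatonic. F#–A#–C# doesn't fit — on degree 1 F# minor would have F#m (i). F# is the degree-1 chord of F# major, so it is the borrowed I.

I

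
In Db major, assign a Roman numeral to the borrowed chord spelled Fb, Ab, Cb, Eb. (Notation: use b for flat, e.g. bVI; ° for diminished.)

Fb is the lowered form of scale degree 3 in Db major (the diatonic degree 3 is F). Diatonically Db major has Fm (iii) on that degree; Fb–Ab–Cb–Eb is instead the major-seventh chord native to Db minor, so it takes the label bIIImaj7.

bIIImaj7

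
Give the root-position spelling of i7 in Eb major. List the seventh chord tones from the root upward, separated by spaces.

Eb Gb Bb Db

The root, Eb, is scale degree 1 — the same note in Eb major and Eb minor; only the chord quality changes. In Eb minor the chord on Eb is Eb–Gb–Bb–Db.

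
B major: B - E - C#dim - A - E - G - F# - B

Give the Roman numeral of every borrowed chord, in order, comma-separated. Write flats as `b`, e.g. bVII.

ii°, bVII, bVI

The diatonic triads in B major are B, C#m, D#m, E, F#, G#m, A#dim. B, E and F# all belong to that set. C#dim (C#–E–G) doesn't fit — on degree 2 B major would have C#m (ii). C#dim is the degree-2 chord of B minor, so it is the borrowed ii°. A (A–C#–E) doesn't fit — on degree 7 B major would have A#dim (vii°). A is the degree-7 chord of B minor, so it is the borrowed bVII. But G (G–B–D) is foreign: the diatonic vi on degree 6 is G#m, whereas G comes from B minor. It is labeled bVI.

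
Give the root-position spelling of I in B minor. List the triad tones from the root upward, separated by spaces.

B D# F#

I is built on scale degree 1, which is B in both B minor and its parallel. Building the major chord from the parallel major on B: B–D#–F#.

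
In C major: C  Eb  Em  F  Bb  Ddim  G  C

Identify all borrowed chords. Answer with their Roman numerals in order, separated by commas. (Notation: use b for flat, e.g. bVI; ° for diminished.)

bIII, bVII, ii°

The diatonic triads in C major are C, Dm, Em, F, G, Am, Bdim. C, Em, F and G are all diatonic. Eb (Eb–G–Bb) is not: scale degree 3 in C major carries Em (iii). In C minor the chord on that degree is Eb, so here it functions as bIII, borrowed from the parallel minor. Bb (Bb–D–F) doesn't fit — on degree 7 C major would have Bdim (vii°). Bb is the degree-7 chord of C minor, so it is the borrowed bVII. But Ddim (D–F–Ab) is foreign: the diatonic ii on degree 2 is Dm, whereas Ddim comes from C minor. It is labeled ii°.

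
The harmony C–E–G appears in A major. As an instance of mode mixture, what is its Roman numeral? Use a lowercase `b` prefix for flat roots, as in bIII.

bIII

In A major scale degree 3 is C#; C is its lowered form, from A minor. C–E–G is a major chord — the form found in A minor, not the diatonic iii (C#m). Borrowed into A major it is written bIII.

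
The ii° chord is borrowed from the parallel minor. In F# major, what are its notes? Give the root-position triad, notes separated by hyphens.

ii° is built on scale degree 2, which is G# in both F# major and its parallel. Stacking thirds in F# minor on G# gives G#–B–D.

G#-B-D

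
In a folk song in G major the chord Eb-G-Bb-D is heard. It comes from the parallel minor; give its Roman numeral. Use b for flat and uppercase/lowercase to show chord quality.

The root Eb is the lowered 6th scale degree — diatonically G major has E there. Eb–G–Bb–D is a major-seventh chord — the form found in G minor, not the diatonic vi (Em). Borrowed into G major it is written bVImaj7.

bVImaj7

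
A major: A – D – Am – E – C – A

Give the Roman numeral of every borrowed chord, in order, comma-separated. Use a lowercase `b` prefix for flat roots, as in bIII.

A major has the diatonic set A, Bm, C#m, D, E, F#m, G#dim. A, D and E all belong to that set. Am (A–C–E) is not: scale degree 1 in A major carries A (I). In A minor the chord on that degree is Am, so here it functions as i, borrowed from the parallel minor. C (C–E–G) is not: scale degree 3 in A major carries C#m (iii). In A minor the chord on that degree is C, so here it functions as bIII, borrowed from the parallel minor.

i, bIII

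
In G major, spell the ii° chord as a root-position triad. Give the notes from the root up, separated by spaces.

The root, A, is scale degree 2 — the same note in G major and G minor; only the chord quality changes. Stacking thirds in G minor on A gives A–C–Eb.

A C Eb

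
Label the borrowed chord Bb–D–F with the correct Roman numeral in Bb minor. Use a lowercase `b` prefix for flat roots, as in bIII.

Bb is scale degree 1 in Bb minor. Diatonically Bb minor has Bbm (i) on that degree; Bb–D–F is instead the major chord native to Bb major, so it takes the label I.

I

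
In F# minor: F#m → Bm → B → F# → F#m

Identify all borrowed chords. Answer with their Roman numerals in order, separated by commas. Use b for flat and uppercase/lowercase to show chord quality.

In F# minor (with V from harmonic minor) the diatonic chords are F#m, G#dim, A, Bm, C#, D, E. F#m and Bm both belong to that set. B (B–D#–F#) doesn't fit — on degree 4 F# minor would have Bm (iv). B is the degree-4 chord of F# major, so it is the borrowed IV. But F# (F#–A#–C#) is foreign: the diatonic i on degree 1 is F#m, whereas F# comes from F# major. It is labeled I.

IV, I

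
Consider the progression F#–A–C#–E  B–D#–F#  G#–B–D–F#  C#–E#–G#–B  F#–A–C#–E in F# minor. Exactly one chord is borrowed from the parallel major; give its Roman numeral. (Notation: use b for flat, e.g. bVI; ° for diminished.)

IV

In F# minor (with V from harmonic minor) the diatonic chords are F#m, G#dim, A, Bm, C#, D, E. Of the given chords, F#–A–C#–E = F#m7, G#–B–D–F# = G#m7b5 and C#–E#–G#–B = C#7 are diatonic. B–D#–F# doesn't fit — on degree 4 F# minor would have Bm (iv). B is the degree-4 chord of F# major, so it is the borrowed IV.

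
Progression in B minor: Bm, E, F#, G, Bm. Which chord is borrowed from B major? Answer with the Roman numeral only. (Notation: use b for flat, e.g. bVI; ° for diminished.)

The diatonic triads in B minor (with V from harmonic minor) are Bm, C#dim, D, Em, F#, G, A. Bm, F# and G are all diatonic. But E (E–G#–B) is foreign: the diatonic iv on degree 4 is Em, whereas E comes from B major. It is labeled IV.

IV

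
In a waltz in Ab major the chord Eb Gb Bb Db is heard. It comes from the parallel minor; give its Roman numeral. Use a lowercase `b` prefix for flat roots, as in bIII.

The root Eb is the diatonic 5th degree of Ab major; the borrowing shows in the chord quality. The diatonic chord on degree 5 would be Eb (V), but Eb–Gb–Bb–Db is the minor-seventh chord from Ab minor. As a borrowed chord it is labeled v7.

v7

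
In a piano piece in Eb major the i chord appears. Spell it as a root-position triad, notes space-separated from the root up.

The root, Eb, is scale degree 1 — the same note in Eb major and Eb minor; only the chord quality changes. Stacking thirds in Eb minor on Eb gives Eb–Gb–Bb.

Eb Gb Bb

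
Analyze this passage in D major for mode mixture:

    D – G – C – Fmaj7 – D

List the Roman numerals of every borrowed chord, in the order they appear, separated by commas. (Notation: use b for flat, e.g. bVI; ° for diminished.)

bVII, bIIImaj7

D major has the diatonic set D, Em, F#m, G, A, Bm, C#dim. D and G both belong to that set. C (C–E–G) is not: scale degree 7 in D major carries C#dim (vii°). In D minor the chord on that degree is C, so here it functions as bVII, borrowed from the parallel minor. Fmaj7 (F–A–C–E) doesn't fit — on degree 3 D major would have F#m (iii). Fmaj7 is the degree-3 chord of D minor, so it is the borrowed bIIImaj7.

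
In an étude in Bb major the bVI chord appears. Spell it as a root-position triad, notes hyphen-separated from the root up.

Scale degree 6 in Bb major is G. bVI uses the lowered form, Gb, taken from Bb minor. In Bb minor the chord on Gb is Gb–Bb–Db.

Gb-Bb-Db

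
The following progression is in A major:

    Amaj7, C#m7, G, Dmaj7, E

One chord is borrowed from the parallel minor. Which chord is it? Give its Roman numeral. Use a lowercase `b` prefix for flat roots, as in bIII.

In A major the diatonic chords are A, Bm, C#m, D, E, F#m, G#dim. Amaj7, C#m7, Dmaj7 and E are all diatonic. But G (G–B–D) is foreign: the diatonic vii° on degree 7 is G#dim, whereas G comes from A minor. It is labeled bVII.

bVII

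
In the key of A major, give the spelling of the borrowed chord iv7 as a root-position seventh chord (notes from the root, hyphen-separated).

The root, D, is scale degree 4 — the same note in A major and A minor; only the chord quality changes. Building the minor-seventh chord from the parallel minor on D: D–F–A–C.

D-F-A-C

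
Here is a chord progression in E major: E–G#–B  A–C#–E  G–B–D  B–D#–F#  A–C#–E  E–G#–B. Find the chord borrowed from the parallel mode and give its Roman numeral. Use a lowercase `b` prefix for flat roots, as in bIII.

bIII

In E major the diatonic chords are E, F#m, G#m, A, B, C#m, D#dim. E–G#–B = E, A–C#–E = A and B–D#–F# = B are all diatonic. But G–B–D is foreign: the diatonic iii on degree 3 is G#m, whereas G comes from E minor. It is labeled bIII.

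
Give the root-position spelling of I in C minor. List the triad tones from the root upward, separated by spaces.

C E G

The root, C, is scale degree 1 — the same note in C minor and C major; only the chord quality changes. Building the major chord from the parallel major on C: C–E–G.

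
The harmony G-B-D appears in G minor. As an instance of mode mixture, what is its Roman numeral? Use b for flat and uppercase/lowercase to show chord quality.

I

G is scale degree 1 in G minor. Diatonically G minor has Gm (i) on that degree; G–B–D is instead the major chord native to G major, so it takes the label I.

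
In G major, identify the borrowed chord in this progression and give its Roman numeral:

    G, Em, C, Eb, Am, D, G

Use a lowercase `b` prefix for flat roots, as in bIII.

bVI

In G major the diatonic chords are G, Am, Bm, C, D, Em, F#dim. G, Em, C, Am and D are all diatonic. But Eb (Eb–G–Bb) is foreign: the diatonic vi on degree 6 is Em, whereas Eb comes from G minor. It is labeled bVI.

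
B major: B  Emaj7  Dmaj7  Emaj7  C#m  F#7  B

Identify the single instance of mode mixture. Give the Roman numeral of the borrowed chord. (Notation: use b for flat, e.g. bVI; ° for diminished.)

The diatonic triads in B major are B, C#m, D#m, E, F#, G#m, A#dim. B, Emaj7, C#m and F#7 are all diatonic. But Dmaj7 (D–F#–A–C#) is foreign: the diatonic iii on degree 3 is D#m, whereas Dmaj7 comes from B minor. It is labeled bIIImaj7.

bIIImaj7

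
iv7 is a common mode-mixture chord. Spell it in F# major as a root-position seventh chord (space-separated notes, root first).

The root, B, is scale degree 4 — the same note in F# major and F# minor; only the chord quality changes. Stacking thirds in F# minor on B gives B–D–F#–A.

B D F# A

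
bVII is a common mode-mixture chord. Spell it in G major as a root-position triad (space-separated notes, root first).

F A C

Scale degree 7 in G major is F#. bVII uses the lowered form, F, taken from G minor. In G minor the chord on F is F–A–C.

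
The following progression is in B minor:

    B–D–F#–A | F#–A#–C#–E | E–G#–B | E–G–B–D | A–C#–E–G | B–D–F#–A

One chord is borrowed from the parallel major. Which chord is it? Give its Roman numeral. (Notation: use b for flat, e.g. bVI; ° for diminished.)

IV

In B minor (with V from harmonic minor) the diatonic chords are Bm, C#dim, D, Em, F#, G, A. Of the given chords, B–D–F#–A = Bm7, F#–A#–C#–E = F#7, E–G–B–D = Em7 and A–C#–E–G = A7 are diatonic. E–G#–B is not: scale degree 4 in B minor carries Em (iv). In B major the chord on that degree is E, so here it functions as IV, borrowed from the parallel major.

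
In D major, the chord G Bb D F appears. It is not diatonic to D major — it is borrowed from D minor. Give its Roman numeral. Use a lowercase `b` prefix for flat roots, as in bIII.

G is scale degree 4 in D major. G–Bb–D–F is a minor-seventh chord — the form found in D minor, not the diatonic IV (G). Borrowed into D major it is written iv7.

iv7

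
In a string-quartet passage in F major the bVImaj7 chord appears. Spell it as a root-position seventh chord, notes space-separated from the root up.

bVImaj7 is built on the lowered scale degree 6. In F major degree 6 is D; lowered it becomes Db. In F minor the chord on Db is Db–F–Ab–C.

Db F Ab C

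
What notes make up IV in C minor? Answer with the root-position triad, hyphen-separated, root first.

F-A-C

IV is built on scale degree 4, which is F in both C minor and its parallel. Building the major chord from the parallel major on F: F–A–C.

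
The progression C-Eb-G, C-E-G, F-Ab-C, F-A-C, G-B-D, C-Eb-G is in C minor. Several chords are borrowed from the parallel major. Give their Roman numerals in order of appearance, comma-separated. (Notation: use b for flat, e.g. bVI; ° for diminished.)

I, IV

C minor has the diatonic set Cm, Ddim, Eb, Fm, G, Ab, Bb (with V from harmonic minor). C–Eb–G = Cm, F–Ab–C = Fm and G–B–D = G all belong to that set. C–E–G doesn't fit — on degree 1 C minor would have Cm (i). C is the degree-1 chord of C major, so it is the borrowed I. F–A–C doesn't fit — on degree 4 C minor would have Fm (iv). F is the degree-4 chord of C major, so it is the borrowed IV.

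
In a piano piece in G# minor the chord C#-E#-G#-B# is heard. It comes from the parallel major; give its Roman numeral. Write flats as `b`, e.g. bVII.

The root C# is the diatonic 4th degree of G# minor; the borrowing shows in the chord quality. The diatonic chord on degree 4 would be C#m (iv), but C#–E#–G#–B# is the major-seventh chord from G# major. As a borrowed chord it is labeled IVmaj7.

IVmaj7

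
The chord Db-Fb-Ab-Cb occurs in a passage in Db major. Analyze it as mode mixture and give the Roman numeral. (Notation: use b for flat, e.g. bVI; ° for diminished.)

Db is scale degree 1 in Db major. The diatonic chord on degree 1 would be Db (I), but Db–Fb–Ab–Cb is the minor-seventh chord from Db minor. As a borrowed chord it is labeled i7.

i7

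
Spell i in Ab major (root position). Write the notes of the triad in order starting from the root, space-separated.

Ab Cb Eb

i is built on scale degree 1, which is Ab in both Ab major and its parallel. Building the minor chord from the parallel minor on Ab: Ab–Cb–Eb.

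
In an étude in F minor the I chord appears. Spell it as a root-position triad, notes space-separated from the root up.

I is built on scale degree 1, which is F in both F minor and its parallel. Building the major chord from the parallel major on F: F–A–C.

F A C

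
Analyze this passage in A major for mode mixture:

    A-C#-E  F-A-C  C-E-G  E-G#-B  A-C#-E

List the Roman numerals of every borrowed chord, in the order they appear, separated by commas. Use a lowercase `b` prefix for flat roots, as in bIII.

In A major the diatonic chords are A, Bm, C#m, D, E, F#m, G#dim. A–C#–E = A and E–G#–B = E both belong to that set. But F–A–C is foreign: the diatonic vi on degree 6 is F#m, whereas F comes from A minor. It is labeled bVI. C–E–G is not: scale degree 3 in A major carries C#m (iii). In A minor the chord on that degree is C, so here it functions as bIII, borrowed from the parallel minor.

bVI, bIII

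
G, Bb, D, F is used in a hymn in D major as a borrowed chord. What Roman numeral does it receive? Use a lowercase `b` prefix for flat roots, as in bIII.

iv7

The root G is the diatonic 4th degree of D major; the borrowing shows in the chord quality. Diatonically D major has G (IV) on that degree; G–Bb–D–F is instead the minor-seventh chord native to D minor, so it takes the label iv7.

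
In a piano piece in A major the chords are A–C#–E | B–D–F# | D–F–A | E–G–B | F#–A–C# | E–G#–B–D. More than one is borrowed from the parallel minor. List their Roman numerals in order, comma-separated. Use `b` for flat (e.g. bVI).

iv, v

The diatonic triads in A major are A, Bm, C#m, D, E, F#m, G#dim. A–C#–E = A, B–D–F# = Bm, F#–A–C# = F#m and E–G#–B–D = E7 are all diatonic. But D–F–A is foreign: the diatonic IV on degree 4 is D, whereas Dm comes from A minor. It is labeled iv. E–G–B is not: scale degree 5 in A major carries E (V). In A minor the chord on that degree is Em, so here it functions as v, borrowed from the parallel minor.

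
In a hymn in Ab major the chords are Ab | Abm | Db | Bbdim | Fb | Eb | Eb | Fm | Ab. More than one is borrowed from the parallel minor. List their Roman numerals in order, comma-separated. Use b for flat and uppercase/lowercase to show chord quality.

The diatonic triads in Ab major are Ab, Bbm, Cm, Db, Eb, Fm, Gdim. Ab, Db, Eb and Fm are all diatonic. But Abm (Ab–Cb–Eb) is foreign: the diatonic I on degree 1 is Ab, whereas Abm comes from Ab minor. It is labeled i. Bbdim (Bb–Db–Fb) is not: scale degree 2 in Ab major carries Bbm (ii). In Ab minor the chord on that degree is Bbdim, so here it functions as ii°, borrowed from the parallel minor. Fb (Fb–Ab–Cb) is not: scale degree 6 in Ab major carries Fm (vi). In Ab minor the chord on that degree is Fb, so here it functions as bVI, borrowed from the parallel minor.

i, ii°, bVI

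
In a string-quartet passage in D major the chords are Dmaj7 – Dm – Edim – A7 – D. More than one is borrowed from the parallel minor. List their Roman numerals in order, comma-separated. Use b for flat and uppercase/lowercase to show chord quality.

D major has the diatonic set D, Em, F#m, G, A, Bm, C#dim. Dmaj7, A7 and D are all diatonic. Dm (D–F–A) doesn't fit — on degree 1 D major would have D (I). Dm is the degree-1 chord of D minor, so it is the borrowed i. Edim (E–G–Bb) is not: scale degree 2 in D major carries Em (ii). In D minor the chord on that degree is Edim, so here it functions as ii°, borrowed from the parallel minor.

i, ii°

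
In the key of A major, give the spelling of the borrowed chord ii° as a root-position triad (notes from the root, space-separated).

B D F

ii° is built on scale degree 2, which is B in both A major and its parallel. In A minor the chord on B is B–D–F.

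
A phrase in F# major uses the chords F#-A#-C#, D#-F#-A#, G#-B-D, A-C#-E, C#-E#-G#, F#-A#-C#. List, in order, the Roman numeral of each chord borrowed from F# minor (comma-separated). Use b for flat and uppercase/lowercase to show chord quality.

ii°, bIII

In F# major the diatonic chords are F#, G#m, A#m, B, C#, D#m, E#dim. F#–A#–C# = F#, D#–F#–A# = D#m and C#–E#–G# = C# are all diatonic. G#–B–D doesn't fit — on degree 2 F# major would have G#m (ii). G#dim is the degree-2 chord of F# minor, so it is the borrowed ii°. But A–C#–E is foreign: the diatonic iii on degree 3 is A#m, whereas A comes from F# minor. It is labeled bIII.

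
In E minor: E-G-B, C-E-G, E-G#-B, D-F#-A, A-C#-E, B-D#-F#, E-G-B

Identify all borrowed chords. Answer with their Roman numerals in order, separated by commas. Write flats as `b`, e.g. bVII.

In E minor (with V from harmonic minor) the diatonic chords are Em, F#dim, G, Am, B, C, D. Of the given chords, E–G–B = Em, C–E–G = C, D–F#–A = D and B–D#–F# = B are diatonic. But E–G#–B is foreign: the diatonic i on degree 1 is Em, whereas E comes from E major. It is labeled I. A–C#–E is not: scale degree 4 in E minor carries Am (iv). In E major the chord on that degree is A, so here it functions as IV, borrowed from the parallel major.

I, IV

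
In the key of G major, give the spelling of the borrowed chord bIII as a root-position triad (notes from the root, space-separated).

bIII is built on the lowered scale degree 3. In G major degree 3 is B; lowered it becomes Bb. Building the major chord from the parallel minor on Bb: Bb–D–F.

Bb D F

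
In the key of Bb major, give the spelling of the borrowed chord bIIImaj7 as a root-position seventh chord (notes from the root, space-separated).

Scale degree 3 in Bb major is D. bIIImaj7 uses the lowered form, Db, taken from Bb minor. Building the major-seventh chord from the parallel minor on Db: Db–F–Ab–C.

Db F Ab C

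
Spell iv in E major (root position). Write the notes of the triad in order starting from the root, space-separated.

A C E

iv is built on scale degree 4, which is A in both E major and its parallel. Stacking thirds in E minor on A gives A–C–E.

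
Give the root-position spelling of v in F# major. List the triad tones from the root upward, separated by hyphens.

The root, C#, is scale degree 5 — the same note in F# major and F# minor; only the chord quality changes. Building the minor chord from the parallel minor on C#: C#–E–G#.

C#-E-G#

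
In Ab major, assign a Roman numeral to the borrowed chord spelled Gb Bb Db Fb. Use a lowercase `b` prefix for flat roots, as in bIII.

bVII7

The root Gb is the lowered 7th scale degree — diatonically Ab major has G there. Diatonically Ab major has Gdim (vii°) on that degree; Gb–Bb–Db–Fb is instead the dominant-seventh chord native to Ab minor, so it takes the label bVII7.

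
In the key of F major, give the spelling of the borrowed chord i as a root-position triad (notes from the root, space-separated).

F Ab C

The root, F, is scale degree 1 — the same note in F major and F minor; only the chord quality changes. Stacking thirds in F minor on F gives F–Ab–C.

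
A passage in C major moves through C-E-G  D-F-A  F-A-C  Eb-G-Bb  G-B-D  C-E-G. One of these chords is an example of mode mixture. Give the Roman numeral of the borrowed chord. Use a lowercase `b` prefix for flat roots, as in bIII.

bIII

C major has the diatonic set C, Dm, Em, F, G, Am, Bdim. C–E–G = C, D–F–A = Dm, F–A–C = F and G–B–D = G are all diatonic. Eb–G–Bb is not: scale degree 3 in C major carries Em (iii). In C minor the chord on that degree is Eb, so here it functions as bIII, borrowed from the parallel minor.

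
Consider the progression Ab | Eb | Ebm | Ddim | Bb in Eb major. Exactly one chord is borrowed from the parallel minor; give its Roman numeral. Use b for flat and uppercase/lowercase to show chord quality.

i

In Eb major the diatonic chords are Eb, Fm, Gm, Ab, Bb, Cm, Ddim. Ab, Eb, Ddim and Bb are all diatonic. But Ebm (Eb–Gb–Bb) is foreign: the diatonic I on degree 1 is Eb, whereas Ebm comes from Eb minor. It is labeled i.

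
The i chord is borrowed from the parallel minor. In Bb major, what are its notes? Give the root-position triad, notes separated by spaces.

The root, Bb, is scale degree 1 — the same note in Bb major and Bb minor; only the chord quality changes. Building the minor chord from the parallel minor on Bb: Bb–Db–F.

Bb Db F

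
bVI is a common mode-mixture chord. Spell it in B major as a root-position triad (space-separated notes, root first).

Scale degree 6 in B major is G#. bVI uses the lowered form, G, taken from B minor. Building the major chord from the parallel minor on G: G–B–D.

G B D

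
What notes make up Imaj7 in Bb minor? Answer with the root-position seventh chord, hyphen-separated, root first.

Bb-D-F-A

The root, Bb, is scale degree 1 — the same note in Bb minor and Bb major; only the chord quality changes. Building the major-seventh chord from the parallel major on Bb: Bb–D–F–A.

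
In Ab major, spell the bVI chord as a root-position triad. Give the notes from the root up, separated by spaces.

Scale degree 6 in Ab major is F. bVI uses the lowered form, Fb, taken from Ab minor. Building the major chord from the parallel minor on Fb: Fb–Ab–Cb.

Fb Ab Cb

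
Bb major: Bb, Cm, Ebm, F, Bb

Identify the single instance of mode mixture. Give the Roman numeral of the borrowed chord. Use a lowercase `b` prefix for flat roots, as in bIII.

iv

The diatonic triads in Bb major are Bb, Cm, Dm, Eb, F, Gm, Adim. Of the given chords, Bb, Cm and F are diatonic. Ebm (Eb–Gb–Bb) is not: scale degree 4 in Bb major carries Eb (IV). In Bb minor the chord on that degree is Ebm, so here it functions as iv, borrowed from the parallel minor.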